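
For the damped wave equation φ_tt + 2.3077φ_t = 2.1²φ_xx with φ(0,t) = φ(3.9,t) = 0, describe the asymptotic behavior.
φ → 0. Damping (γ=2.3077) dissipates energy; oscillations decay exponentially.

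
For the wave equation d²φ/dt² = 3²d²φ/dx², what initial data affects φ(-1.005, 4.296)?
Domain of dependence: [-13.893, 11.883]. Signals travel at speed 3, so data within |x - -1.005| ≤ 3·4.296 = 12.888 can reach the point.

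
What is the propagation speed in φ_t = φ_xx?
Infinite. The heat equation is parabolic, not hyperbolic, so disturbances propagate instantly.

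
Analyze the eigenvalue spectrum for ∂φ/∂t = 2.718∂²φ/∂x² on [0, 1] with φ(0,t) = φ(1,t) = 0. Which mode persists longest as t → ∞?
Eigenvalues: λₙ = 2.718n²π².
First three modes:
  n=1: λ₁ = 2.718π² ≈ 26.826
  n=2: λ₂ = 10.872π² ≈ 107.302 (4× faster decay)
  n=3: λ₃ = 24.462π² ≈ 241.43 (9× faster decay)
As t → ∞, higher modes decay exponentially faster. The n=1 mode dominates: φ ~ c₁ sin(πx) e^{-λ₁t}.
Decay rate: λ₁ = 2.718π² ≈ 26.826.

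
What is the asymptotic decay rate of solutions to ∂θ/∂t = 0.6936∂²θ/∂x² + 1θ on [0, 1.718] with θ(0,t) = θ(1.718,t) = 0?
Eigenvalues: λₙ = 0.6936n²π²/1.718² - 1.
First three modes:
  n=1: λ₁ = 0.6936π²/1.718² - 1 ≈ 1.319
  n=2: λ₂ = 2.7744π²/1.718² - 1 ≈ 8.277
  n=3: λ₃ = 6.2424π²/1.718² - 1 ≈ 19.874
Since 0.6936π²/1.718² ≈ 2.319 > 1, all λₙ > 0.
The n=1 mode decays slowest → dominates as t → ∞.
Asymptotic: θ ~ c₁ sin(πx/1.718) e^{-λ₁t} with decay rate λ₁ ≈ 1.319.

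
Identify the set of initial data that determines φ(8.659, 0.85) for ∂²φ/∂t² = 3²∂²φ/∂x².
Domain of dependence: [6.109, 11.209]. Signals travel at speed 3, so data within |x - 8.659| ≤ 3·0.85 = 2.55 can reach the point.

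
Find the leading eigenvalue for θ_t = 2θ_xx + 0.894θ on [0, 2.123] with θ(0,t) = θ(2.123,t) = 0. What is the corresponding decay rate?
Eigenvalues: λₙ = 2n²π²/2.123² - 0.894.
First three modes:
  n=1: λ₁ = 2π²/2.123² - 0.894 ≈ 3.486
  n=2: λ₂ = 8π²/2.123² - 0.894 ≈ 16.624
  n=3: λ₃ = 18π²/2.123² - 0.894 ≈ 38.522
Since 2π²/2.123² ≈ 4.38 > 0.894, all λₙ > 0.
The n=1 mode decays slowest → dominates as t → ∞.
Asymptotic: θ ~ c₁ sin(πx/2.123) e^{-λ₁t} with decay rate λ₁ ≈ 3.486.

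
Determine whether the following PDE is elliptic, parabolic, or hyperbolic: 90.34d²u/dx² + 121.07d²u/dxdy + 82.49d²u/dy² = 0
Coefficients: A = 90.34, B = 121.07, C = 82.49. B² - 4AC = -15150.6415, which is negative, so the equation is elliptic.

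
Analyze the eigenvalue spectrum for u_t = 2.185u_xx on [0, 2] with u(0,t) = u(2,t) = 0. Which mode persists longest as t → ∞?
Eigenvalues: λₙ = 2.185n²π²/2².
First three modes:
  n=1: λ₁ = 2.185π²/2² ≈ 5.391
  n=2: λ₂ = 8.74π²/2² ≈ 21.565 (4× faster decay)
  n=3: λ₃ = 19.665π²/2² ≈ 48.521 (9× faster decay)
As t → ∞, higher modes decay exponentially faster. The n=1 mode dominates: u ~ c₁ sin(πx/2) e^{-λ₁t}.
Decay rate: λ₁ = 2.185π²/2² ≈ 5.391.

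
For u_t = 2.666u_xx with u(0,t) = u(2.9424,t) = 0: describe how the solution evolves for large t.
u → 0. Heat diffuses out through both boundaries.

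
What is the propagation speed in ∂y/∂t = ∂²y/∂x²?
Infinite. The heat equation is parabolic, not hyperbolic, so disturbances propagate instantly.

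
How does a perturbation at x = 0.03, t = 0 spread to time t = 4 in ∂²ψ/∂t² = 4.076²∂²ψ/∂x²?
Domain of influence: [-16.274, 16.334]. Data at x = 0.03 spreads outward at speed 4.076.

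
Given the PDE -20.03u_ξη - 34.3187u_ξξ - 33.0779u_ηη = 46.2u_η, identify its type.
Rewriting in standard form: -34.3187u_ξξ - 20.03u_ξη - 33.0779u_ηη - 46.2u_η = 0. The second-order coefficients are A = -34.3187, B = -20.03, C = -33.0779. Since B² - 4AC = -4139.56120692 < 0, this is an elliptic PDE.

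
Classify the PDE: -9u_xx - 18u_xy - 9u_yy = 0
A = -9, B = -18, C = -9. Discriminant B² - 4AC = 0. Since 0 = 0, parabolic.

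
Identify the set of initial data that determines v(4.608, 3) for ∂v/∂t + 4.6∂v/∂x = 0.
A single point: x = -9.192. The characteristic through (4.608, 3) is x - 4.6t = const, so x = 4.608 - 4.6·3 = -9.192.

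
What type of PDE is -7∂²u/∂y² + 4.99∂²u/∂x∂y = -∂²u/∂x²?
Rewriting in standard form: ∂²u/∂x² + 4.99∂²u/∂x∂y - 7∂²u/∂y² = 0. With A = 1, B = 4.99, C = -7, the discriminant is 52.9001. This is a hyperbolic PDE.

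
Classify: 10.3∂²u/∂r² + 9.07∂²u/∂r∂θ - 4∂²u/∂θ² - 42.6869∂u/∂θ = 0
Hyperbolic (discriminant = 247.0649).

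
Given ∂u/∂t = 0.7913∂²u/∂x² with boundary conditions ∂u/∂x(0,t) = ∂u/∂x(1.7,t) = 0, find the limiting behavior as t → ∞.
u → constant (steady state). Heat is conserved (no flux at boundaries); solution approaches the spatial average.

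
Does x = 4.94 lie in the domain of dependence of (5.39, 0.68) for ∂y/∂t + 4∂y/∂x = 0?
No. Only data at x = 2.67 affects (5.39, 0.68). Advection has one-way propagation along characteristics.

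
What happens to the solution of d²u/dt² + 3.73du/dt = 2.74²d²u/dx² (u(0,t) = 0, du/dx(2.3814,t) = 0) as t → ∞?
u → 0. Damping (γ=3.73) dissipates energy; oscillations decay exponentially.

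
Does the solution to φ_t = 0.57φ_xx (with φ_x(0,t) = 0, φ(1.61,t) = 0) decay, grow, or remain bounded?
φ → 0. Heat escapes through the Dirichlet boundary.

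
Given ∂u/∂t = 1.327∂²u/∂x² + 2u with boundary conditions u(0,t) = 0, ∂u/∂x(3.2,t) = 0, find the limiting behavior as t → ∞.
u grows unboundedly. Reaction dominates diffusion (r=2 > κπ²/(4L²)≈0.32); solution grows exponentially.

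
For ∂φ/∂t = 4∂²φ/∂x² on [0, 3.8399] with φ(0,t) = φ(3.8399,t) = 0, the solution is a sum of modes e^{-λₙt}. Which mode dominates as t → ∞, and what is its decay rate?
Eigenvalues: λₙ = 4n²π²/3.8399².
First three modes:
  n=1: λ₁ = 4π²/3.8399² ≈ 2.677
  n=2: λ₂ = 16π²/3.8399² ≈ 10.71 (4× faster decay)
  n=3: λ₃ = 36π²/3.8399² ≈ 24.097 (9× faster decay)
As t → ∞, higher modes decay exponentially faster. The n=1 mode dominates: φ ~ c₁ sin(πx/3.8399) e^{-λ₁t}.
Decay rate: λ₁ = 4π²/3.8399² ≈ 2.677.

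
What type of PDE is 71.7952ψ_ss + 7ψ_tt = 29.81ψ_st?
Rewriting in standard form: 71.7952ψ_ss - 29.81ψ_st + 7ψ_tt = 0. With A = 71.7952, B = -29.81, C = 7, the discriminant is -1121.6295. This is an elliptic PDE.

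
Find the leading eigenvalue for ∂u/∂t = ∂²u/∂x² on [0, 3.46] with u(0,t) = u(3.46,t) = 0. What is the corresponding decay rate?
Eigenvalues: λₙ = n²π²/3.46².
First three modes:
  n=1: λ₁ = π²/3.46² ≈ 0.824
  n=2: λ₂ = 4π²/3.46² ≈ 3.298 (4× faster decay)
  n=3: λ₃ = 9π²/3.46² ≈ 7.42 (9× faster decay)
As t → ∞, higher modes decay exponentially faster. The n=1 mode dominates: u ~ c₁ sin(πx/3.46) e^{-λ₁t}.
Decay rate: λ₁ = π²/3.46² ≈ 0.824.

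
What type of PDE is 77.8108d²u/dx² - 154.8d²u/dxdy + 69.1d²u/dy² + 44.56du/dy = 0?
With A = 77.8108, B = -154.8, C = 69.1, the discriminant is 2456.13488. This is a hyperbolic PDE.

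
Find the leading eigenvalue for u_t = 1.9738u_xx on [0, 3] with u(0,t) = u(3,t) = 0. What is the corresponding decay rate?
Eigenvalues: λₙ = 1.9738n²π²/3².
First three modes:
  n=1: λ₁ = 1.9738π²/3² ≈ 2.165
  n=2: λ₂ = 7.8952π²/3² ≈ 8.658 (4× faster decay)
  n=3: λ₃ = 17.7642π²/3² ≈ 19.481 (9× faster decay)
As t → ∞, higher modes decay exponentially faster. The n=1 mode dominates: u ~ c₁ sin(πx/3) e^{-λ₁t}.
Decay rate: λ₁ = 1.9738π²/3² ≈ 2.165.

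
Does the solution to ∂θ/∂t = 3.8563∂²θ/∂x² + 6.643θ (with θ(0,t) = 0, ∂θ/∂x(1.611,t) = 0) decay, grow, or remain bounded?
θ grows unboundedly. Reaction dominates diffusion (r=6.643 > κπ²/(4L²)≈3.67); solution grows exponentially.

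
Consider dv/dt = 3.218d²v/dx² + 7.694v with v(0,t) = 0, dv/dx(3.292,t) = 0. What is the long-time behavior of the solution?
As t → ∞, v grows unboundedly. Reaction dominates diffusion (r=7.694 > κπ²/(4L²)≈0.73); solution grows exponentially.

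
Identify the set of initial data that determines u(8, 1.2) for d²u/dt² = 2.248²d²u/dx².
Domain of dependence: [5.3024, 10.6976]. Signals travel at speed 2.248, so data within |x - 8| ≤ 2.248·1.2 = 2.6976 can reach the point.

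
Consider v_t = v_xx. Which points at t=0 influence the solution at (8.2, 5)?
The entire real line. The heat equation has infinite propagation speed: any initial disturbance instantly affects all points (though exponentially small far away).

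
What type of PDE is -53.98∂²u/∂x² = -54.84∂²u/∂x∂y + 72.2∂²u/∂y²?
Rewriting in standard form: -53.98∂²u/∂x² + 54.84∂²u/∂x∂y - 72.2∂²u/∂y² = 0. With A = -53.98, B = 54.84, C = -72.2, the discriminant is -12581.9984. This is an elliptic PDE.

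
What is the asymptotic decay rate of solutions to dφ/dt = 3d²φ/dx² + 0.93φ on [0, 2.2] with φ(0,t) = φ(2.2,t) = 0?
Eigenvalues: λₙ = 3n²π²/2.2² - 0.93.
First three modes:
  n=1: λ₁ = 3π²/2.2² - 0.93 ≈ 5.188
  n=2: λ₂ = 12π²/2.2² - 0.93 ≈ 23.54
  n=3: λ₃ = 27π²/2.2² - 0.93 ≈ 54.128
Since 3π²/2.2² ≈ 6.118 > 0.93, all λₙ > 0.
The n=1 mode decays slowest → dominates as t → ∞.
Asymptotic: φ ~ c₁ sin(πx/2.2) e^{-λ₁t} with decay rate λ₁ ≈ 5.188.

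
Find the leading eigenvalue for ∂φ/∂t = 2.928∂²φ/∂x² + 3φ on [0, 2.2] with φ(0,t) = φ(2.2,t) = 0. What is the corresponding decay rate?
Eigenvalues: λₙ = 2.928n²π²/2.2² - 3.
First three modes:
  n=1: λ₁ = 2.928π²/2.2² - 3 ≈ 2.971
  n=2: λ₂ = 11.712π²/2.2² - 3 ≈ 20.883
  n=3: λ₃ = 26.352π²/2.2² - 3 ≈ 50.736
Since 2.928π²/2.2² ≈ 5.971 > 3, all λₙ > 0.
The n=1 mode decays slowest → dominates as t → ∞.
Asymptotic: φ ~ c₁ sin(πx/2.2) e^{-λ₁t} with decay rate λ₁ ≈ 2.971.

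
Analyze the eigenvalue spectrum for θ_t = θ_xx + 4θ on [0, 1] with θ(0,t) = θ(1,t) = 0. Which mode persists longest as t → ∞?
Eigenvalues: λₙ = n²π²/1² - 4.
First three modes:
  n=1: λ₁ = π² - 4 ≈ 5.87
  n=2: λ₂ = 4π² - 4 ≈ 35.478
  n=3: λ₃ = 9π² - 4 ≈ 84.826
Since π² ≈ 9.87 > 4, all λₙ > 0.
The n=1 mode decays slowest → dominates as t → ∞.
Asymptotic: θ ~ c₁ sin(πx/1) e^{-λ₁t} with decay rate λ₁ ≈ 5.87.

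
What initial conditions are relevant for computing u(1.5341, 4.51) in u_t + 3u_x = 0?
A single point: x = -11.9959. The characteristic through (1.5341, 4.51) is x - 3t = const, so x = 1.5341 - 3·4.51 = -11.9959.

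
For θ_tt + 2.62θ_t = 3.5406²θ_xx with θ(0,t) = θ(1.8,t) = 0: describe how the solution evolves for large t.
θ → 0. Damping (γ=2.62) dissipates energy; oscillations decay exponentially.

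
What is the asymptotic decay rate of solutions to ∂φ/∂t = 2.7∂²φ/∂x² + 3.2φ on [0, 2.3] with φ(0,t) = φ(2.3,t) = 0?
Eigenvalues: λₙ = 2.7n²π²/2.3² - 3.2.
First three modes:
  n=1: λ₁ = 2.7π²/2.3² - 3.2 ≈ 1.837
  n=2: λ₂ = 10.8π²/2.3² - 3.2 ≈ 16.95
  n=3: λ₃ = 24.3π²/2.3² - 3.2 ≈ 42.137
Since 2.7π²/2.3² ≈ 5.037 > 3.2, all λₙ > 0.
The n=1 mode decays slowest → dominates as t → ∞.
Asymptotic: φ ~ c₁ sin(πx/2.3) e^{-λ₁t} with decay rate λ₁ ≈ 1.837.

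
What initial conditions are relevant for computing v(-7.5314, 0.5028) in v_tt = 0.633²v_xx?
Domain of dependence: [-7.8496724, -7.2131276]. Signals travel at speed 0.633, so data within |x - -7.5314| ≤ 0.633·0.5028 = 0.3182724 can reach the point.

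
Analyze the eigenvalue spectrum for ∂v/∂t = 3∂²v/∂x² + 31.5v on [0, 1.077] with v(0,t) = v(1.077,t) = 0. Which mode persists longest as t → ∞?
Eigenvalues: λₙ = 3n²π²/1.077² - 31.5.
First three modes:
  n=1: λ₁ = 3π²/1.077² - 31.5 ≈ -5.974
  n=2: λ₂ = 12π²/1.077² - 31.5 ≈ 70.606
  n=3: λ₃ = 27π²/1.077² - 31.5 ≈ 198.238
Since 3π²/1.077² ≈ 25.526 < 31.5, λ₁ < 0.
The n=1 mode grows fastest (−λₙ is largest for n=1) → dominates.
Asymptotic: v ~ c₁ sin(πx/1.077) e^{5.974t} (exponential growth at rate −λ₁ ≈ 5.974).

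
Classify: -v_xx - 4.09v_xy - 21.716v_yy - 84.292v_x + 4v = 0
Elliptic (discriminant = -70.1359).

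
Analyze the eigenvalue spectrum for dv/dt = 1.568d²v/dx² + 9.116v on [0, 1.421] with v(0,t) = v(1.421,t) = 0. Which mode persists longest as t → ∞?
Eigenvalues: λₙ = 1.568n²π²/1.421² - 9.116.
First three modes:
  n=1: λ₁ = 1.568π²/1.421² - 9.116 ≈ -1.452
  n=2: λ₂ = 6.272π²/1.421² - 9.116 ≈ 21.54
  n=3: λ₃ = 14.112π²/1.421² - 9.116 ≈ 59.86
Since 1.568π²/1.421² ≈ 7.664 < 9.116, λ₁ < 0.
The n=1 mode grows fastest (−λₙ is largest for n=1) → dominates.
Asymptotic: v ~ c₁ sin(πx/1.421) e^{1.452t} (exponential growth at rate −λ₁ ≈ 1.452).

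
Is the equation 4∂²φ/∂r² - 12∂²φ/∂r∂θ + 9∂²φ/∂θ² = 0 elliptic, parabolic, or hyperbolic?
Computing B² - 4AC with A = 4, B = -12, C = 9: discriminant = 0 (zero). Answer: parabolic.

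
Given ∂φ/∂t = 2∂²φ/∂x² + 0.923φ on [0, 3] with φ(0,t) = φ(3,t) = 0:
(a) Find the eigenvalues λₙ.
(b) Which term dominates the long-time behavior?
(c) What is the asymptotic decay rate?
Eigenvalues: λₙ = 2n²π²/3² - 0.923.
First three modes:
  n=1: λ₁ = 2π²/3² - 0.923 ≈ 1.27
  n=2: λ₂ = 8π²/3² - 0.923 ≈ 7.85
  n=3: λ₃ = 18π²/3² - 0.923 ≈ 18.816
Since 2π²/3² ≈ 2.193 > 0.923, all λₙ > 0.
The n=1 mode decays slowest → dominates as t → ∞.
Asymptotic: φ ~ c₁ sin(πx/3) e^{-λ₁t} with decay rate λ₁ ≈ 1.27.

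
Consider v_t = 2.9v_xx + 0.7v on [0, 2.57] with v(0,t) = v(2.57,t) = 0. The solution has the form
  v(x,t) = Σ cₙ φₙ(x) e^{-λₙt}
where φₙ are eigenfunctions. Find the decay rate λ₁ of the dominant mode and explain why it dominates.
Eigenvalues: λₙ = 2.9n²π²/2.57² - 0.7.
First three modes:
  n=1: λ₁ = 2.9π²/2.57² - 0.7 ≈ 3.633
  n=2: λ₂ = 11.6π²/2.57² - 0.7 ≈ 16.634
  n=3: λ₃ = 26.1π²/2.57² - 0.7 ≈ 38.301
Since 2.9π²/2.57² ≈ 4.333 > 0.7, all λₙ > 0.
The n=1 mode decays slowest → dominates as t → ∞.
Asymptotic: v ~ c₁ sin(πx/2.57) e^{-λ₁t} with decay rate λ₁ ≈ 3.633.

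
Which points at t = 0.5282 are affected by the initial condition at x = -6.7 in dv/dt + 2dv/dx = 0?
At x = -5.6436. The characteristic carries data from (-6.7, 0) to (-5.6436, 0.5282).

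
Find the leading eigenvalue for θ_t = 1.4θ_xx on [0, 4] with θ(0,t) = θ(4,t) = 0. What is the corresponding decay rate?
Eigenvalues: λₙ = 1.4n²π²/4².
First three modes:
  n=1: λ₁ = 1.4π²/4² ≈ 0.864
  n=2: λ₂ = 5.6π²/4² ≈ 3.454 (4× faster decay)
  n=3: λ₃ = 12.6π²/4² ≈ 7.772 (9× faster decay)
As t → ∞, higher modes decay exponentially faster. The n=1 mode dominates: θ ~ c₁ sin(πx/4) e^{-λ₁t}.
Decay rate: λ₁ = 1.4π²/4² ≈ 0.864.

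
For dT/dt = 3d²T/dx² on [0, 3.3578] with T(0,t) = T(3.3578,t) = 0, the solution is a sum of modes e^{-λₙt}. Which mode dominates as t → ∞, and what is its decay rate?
Eigenvalues: λₙ = 3n²π²/3.3578².
First three modes:
  n=1: λ₁ = 3π²/3.3578² ≈ 2.626
  n=2: λ₂ = 12π²/3.3578² ≈ 10.504 (4× faster decay)
  n=3: λ₃ = 27π²/3.3578² ≈ 23.635 (9× faster decay)
As t → ∞, higher modes decay exponentially faster. The n=1 mode dominates: T ~ c₁ sin(πx/3.3578) e^{-λ₁t}.
Decay rate: λ₁ = 3π²/3.3578² ≈ 2.626.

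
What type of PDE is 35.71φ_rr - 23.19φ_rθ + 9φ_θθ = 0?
With A = 35.71, B = -23.19, C = 9, the discriminant is -747.7839. This is an elliptic PDE.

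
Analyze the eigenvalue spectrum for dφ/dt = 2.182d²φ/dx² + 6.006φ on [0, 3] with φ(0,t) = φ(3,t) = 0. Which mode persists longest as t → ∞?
Eigenvalues: λₙ = 2.182n²π²/3² - 6.006.
First three modes:
  n=1: λ₁ = 2.182π²/3² - 6.006 ≈ -3.613
  n=2: λ₂ = 8.728π²/3² - 6.006 ≈ 3.565
  n=3: λ₃ = 19.638π²/3² - 6.006 ≈ 15.529
Since 2.182π²/3² ≈ 2.393 < 6.006, λ₁ < 0.
The n=1 mode grows fastest (−λₙ is largest for n=1) → dominates.
Asymptotic: φ ~ c₁ sin(πx/3) e^{3.613t} (exponential growth at rate −λ₁ ≈ 3.613).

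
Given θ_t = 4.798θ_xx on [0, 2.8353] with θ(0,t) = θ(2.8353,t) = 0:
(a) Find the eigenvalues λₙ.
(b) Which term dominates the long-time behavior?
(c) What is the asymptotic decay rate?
Eigenvalues: λₙ = 4.798n²π²/2.8353².
First three modes:
  n=1: λ₁ = 4.798π²/2.8353² ≈ 5.891
  n=2: λ₂ = 19.192π²/2.8353² ≈ 23.563 (4× faster decay)
  n=3: λ₃ = 43.182π²/2.8353² ≈ 53.016 (9× faster decay)
As t → ∞, higher modes decay exponentially faster. The n=1 mode dominates: θ ~ c₁ sin(πx/2.8353) e^{-λ₁t}.
Decay rate: λ₁ = 4.798π²/2.8353² ≈ 5.891.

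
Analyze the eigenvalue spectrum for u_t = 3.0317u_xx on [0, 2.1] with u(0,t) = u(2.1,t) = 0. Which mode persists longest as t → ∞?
Eigenvalues: λₙ = 3.0317n²π²/2.1².
First three modes:
  n=1: λ₁ = 3.0317π²/2.1² ≈ 6.785
  n=2: λ₂ = 12.1268π²/2.1² ≈ 27.14 (4× faster decay)
  n=3: λ₃ = 27.2853π²/2.1² ≈ 61.065 (9× faster decay)
As t → ∞, higher modes decay exponentially faster. The n=1 mode dominates: u ~ c₁ sin(πx/2.1) e^{-λ₁t}.
Decay rate: λ₁ = 3.0317π²/2.1² ≈ 6.785.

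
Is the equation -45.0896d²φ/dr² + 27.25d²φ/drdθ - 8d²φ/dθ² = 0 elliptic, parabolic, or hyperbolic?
Computing B² - 4AC with A = -45.0896, B = 27.25, C = -8: discriminant = -700.3047 (negative). Answer: elliptic.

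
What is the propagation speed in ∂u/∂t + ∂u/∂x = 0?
Speed = 1. Information travels along x - 1t = const (rightward).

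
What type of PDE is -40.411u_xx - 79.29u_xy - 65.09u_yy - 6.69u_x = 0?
With A = -40.411, B = -79.29, C = -65.09, the discriminant is -4234.50386. This is an elliptic PDE.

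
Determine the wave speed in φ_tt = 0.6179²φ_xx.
Speed = 0.6179. Information travels along characteristics x = x₀ ± 0.6179t.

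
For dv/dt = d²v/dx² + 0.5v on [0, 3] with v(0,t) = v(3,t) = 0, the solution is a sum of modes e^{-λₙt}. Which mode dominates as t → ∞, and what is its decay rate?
Eigenvalues: λₙ = n²π²/3² - 0.5.
First three modes:
  n=1: λ₁ = π²/3² - 0.5 ≈ 0.597
  n=2: λ₂ = 4π²/3² - 0.5 ≈ 3.886
  n=3: λ₃ = 9π²/3² - 0.5 ≈ 9.37
Since π²/3² ≈ 1.097 > 0.5, all λₙ > 0.
The n=1 mode decays slowest → dominates as t → ∞.
Asymptotic: v ~ c₁ sin(πx/3) e^{-λ₁t} with decay rate λ₁ ≈ 0.597.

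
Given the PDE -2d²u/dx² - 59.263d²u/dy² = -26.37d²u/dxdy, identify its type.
Rewriting in standard form: -2d²u/dx² + 26.37d²u/dxdy - 59.263d²u/dy² = 0. The second-order coefficients are A = -2, B = 26.37, C = -59.263. Since B² - 4AC = 221.2729 > 0, this is a hyperbolic PDE.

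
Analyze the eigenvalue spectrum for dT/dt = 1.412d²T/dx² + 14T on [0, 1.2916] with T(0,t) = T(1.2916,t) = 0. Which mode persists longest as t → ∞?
Eigenvalues: λₙ = 1.412n²π²/1.2916² - 14.
First three modes:
  n=1: λ₁ = 1.412π²/1.2916² - 14 ≈ -5.646
  n=2: λ₂ = 5.648π²/1.2916² - 14 ≈ 19.415
  n=3: λ₃ = 12.708π²/1.2916² - 14 ≈ 61.183
Since 1.412π²/1.2916² ≈ 8.354 < 14, λ₁ < 0.
The n=1 mode grows fastest (−λₙ is largest for n=1) → dominates.
Asymptotic: T ~ c₁ sin(πx/1.2916) e^{5.646t} (exponential growth at rate −λ₁ ≈ 5.646).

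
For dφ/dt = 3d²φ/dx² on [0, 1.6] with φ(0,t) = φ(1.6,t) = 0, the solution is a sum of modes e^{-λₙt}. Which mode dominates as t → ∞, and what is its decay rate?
Eigenvalues: λₙ = 3n²π²/1.6².
First three modes:
  n=1: λ₁ = 3π²/1.6² ≈ 11.566
  n=2: λ₂ = 12π²/1.6² ≈ 46.264 (4× faster decay)
  n=3: λ₃ = 27π²/1.6² ≈ 104.093 (9× faster decay)
As t → ∞, higher modes decay exponentially faster. The n=1 mode dominates: φ ~ c₁ sin(πx/1.6) e^{-λ₁t}.
Decay rate: λ₁ = 3π²/1.6² ≈ 11.566.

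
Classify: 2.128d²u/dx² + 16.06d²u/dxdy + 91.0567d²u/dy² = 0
Elliptic (discriminant = -517.1510304).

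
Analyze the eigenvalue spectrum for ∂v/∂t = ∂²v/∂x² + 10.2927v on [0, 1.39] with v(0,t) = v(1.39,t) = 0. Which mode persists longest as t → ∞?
Eigenvalues: λₙ = n²π²/1.39² - 10.2927.
First three modes:
  n=1: λ₁ = π²/1.39² - 10.2927 ≈ -5.184
  n=2: λ₂ = 4π²/1.39² - 10.2927 ≈ 10.14
  n=3: λ₃ = 9π²/1.39² - 10.2927 ≈ 35.681
Since π²/1.39² ≈ 5.108 < 10.2927, λ₁ < 0.
The n=1 mode grows fastest (−λₙ is largest for n=1) → dominates.
Asymptotic: v ~ c₁ sin(πx/1.39) e^{5.184t} (exponential growth at rate −λ₁ ≈ 5.184).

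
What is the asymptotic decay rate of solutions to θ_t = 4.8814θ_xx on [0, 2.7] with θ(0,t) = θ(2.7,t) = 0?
Eigenvalues: λₙ = 4.8814n²π²/2.7².
First three modes:
  n=1: λ₁ = 4.8814π²/2.7² ≈ 6.609
  n=2: λ₂ = 19.5256π²/2.7² ≈ 26.435 (4× faster decay)
  n=3: λ₃ = 43.9326π²/2.7² ≈ 59.478 (9× faster decay)
As t → ∞, higher modes decay exponentially faster. The n=1 mode dominates: θ ~ c₁ sin(πx/2.7) e^{-λ₁t}.
Decay rate: λ₁ = 4.8814π²/2.7² ≈ 6.609.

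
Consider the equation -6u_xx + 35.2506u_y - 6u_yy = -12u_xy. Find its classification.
Rewriting in standard form: -6u_xx + 12u_xy - 6u_yy + 35.2506u_y = 0. Parabolic. (A = -6, B = 12, C = -6 gives B² - 4AC = 0.)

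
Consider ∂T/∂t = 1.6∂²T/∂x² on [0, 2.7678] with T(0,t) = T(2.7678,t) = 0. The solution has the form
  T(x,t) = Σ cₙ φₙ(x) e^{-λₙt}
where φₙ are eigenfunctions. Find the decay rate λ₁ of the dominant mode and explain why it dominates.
Eigenvalues: λₙ = 1.6n²π²/2.7678².
First three modes:
  n=1: λ₁ = 1.6π²/2.7678² ≈ 2.061
  n=2: λ₂ = 6.4π²/2.7678² ≈ 8.245 (4× faster decay)
  n=3: λ₃ = 14.4π²/2.7678² ≈ 18.552 (9× faster decay)
As t → ∞, higher modes decay exponentially faster. The n=1 mode dominates: T ~ c₁ sin(πx/2.7678) e^{-λ₁t}.
Decay rate: λ₁ = 1.6π²/2.7678² ≈ 2.061.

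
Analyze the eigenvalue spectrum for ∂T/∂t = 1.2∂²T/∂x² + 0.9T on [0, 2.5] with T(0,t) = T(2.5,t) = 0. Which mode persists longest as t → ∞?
Eigenvalues: λₙ = 1.2n²π²/2.5² - 0.9.
First three modes:
  n=1: λ₁ = 1.2π²/2.5² - 0.9 ≈ 0.995
  n=2: λ₂ = 4.8π²/2.5² - 0.9 ≈ 6.68
  n=3: λ₃ = 10.8π²/2.5² - 0.9 ≈ 16.155
Since 1.2π²/2.5² ≈ 1.895 > 0.9, all λₙ > 0.
The n=1 mode decays slowest → dominates as t → ∞.
Asymptotic: T ~ c₁ sin(πx/2.5) e^{-λ₁t} with decay rate λ₁ ≈ 0.995.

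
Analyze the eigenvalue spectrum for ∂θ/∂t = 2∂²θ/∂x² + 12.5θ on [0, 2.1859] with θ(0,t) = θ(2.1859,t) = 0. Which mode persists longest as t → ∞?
Eigenvalues: λₙ = 2n²π²/2.1859² - 12.5.
First three modes:
  n=1: λ₁ = 2π²/2.1859² - 12.5 ≈ -8.369
  n=2: λ₂ = 8π²/2.1859² - 12.5 ≈ 4.025
  n=3: λ₃ = 18π²/2.1859² - 12.5 ≈ 24.68
Since 2π²/2.1859² ≈ 4.131 < 12.5, λ₁ < 0.
The n=1 mode grows fastest (−λₙ is largest for n=1) → dominates.
Asymptotic: θ ~ c₁ sin(πx/2.1859) e^{8.369t} (exponential growth at rate −λ₁ ≈ 8.369).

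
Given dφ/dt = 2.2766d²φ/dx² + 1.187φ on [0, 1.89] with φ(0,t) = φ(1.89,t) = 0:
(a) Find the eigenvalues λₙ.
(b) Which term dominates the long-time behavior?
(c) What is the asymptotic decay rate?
Eigenvalues: λₙ = 2.2766n²π²/1.89² - 1.187.
First three modes:
  n=1: λ₁ = 2.2766π²/1.89² - 1.187 ≈ 5.103
  n=2: λ₂ = 9.1064π²/1.89² - 1.187 ≈ 23.974
  n=3: λ₃ = 20.4894π²/1.89² - 1.187 ≈ 55.425
Since 2.2766π²/1.89² ≈ 6.29 > 1.187, all λₙ > 0.
The n=1 mode decays slowest → dominates as t → ∞.
Asymptotic: φ ~ c₁ sin(πx/1.89) e^{-λ₁t} with decay rate λ₁ ≈ 5.103.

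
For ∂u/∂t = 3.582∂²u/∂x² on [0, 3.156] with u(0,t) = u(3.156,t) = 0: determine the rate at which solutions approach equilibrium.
Eigenvalues: λₙ = 3.582n²π²/3.156².
First three modes:
  n=1: λ₁ = 3.582π²/3.156² ≈ 3.549
  n=2: λ₂ = 14.328π²/3.156² ≈ 14.197 (4× faster decay)
  n=3: λ₃ = 32.238π²/3.156² ≈ 31.944 (9× faster decay)
As t → ∞, higher modes decay exponentially faster. The n=1 mode dominates: u ~ c₁ sin(πx/3.156) e^{-λ₁t}.
Decay rate: λ₁ = 3.582π²/3.156² ≈ 3.549.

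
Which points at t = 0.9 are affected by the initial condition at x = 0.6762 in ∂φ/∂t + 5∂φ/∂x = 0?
At x = 5.1762. The characteristic carries data from (0.6762, 0) to (5.1762, 0.9).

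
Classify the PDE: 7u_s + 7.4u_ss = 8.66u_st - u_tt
Rewriting in standard form: 7.4u_ss - 8.66u_st + u_tt + 7u_s = 0. A = 7.4, B = -8.66, C = 1. Discriminant B² - 4AC = 45.3956. Since 45.3956 > 0, hyperbolic.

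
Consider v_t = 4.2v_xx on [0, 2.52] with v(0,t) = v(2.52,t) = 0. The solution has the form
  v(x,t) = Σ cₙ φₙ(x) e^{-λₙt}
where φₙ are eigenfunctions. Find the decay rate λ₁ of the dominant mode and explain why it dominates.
Eigenvalues: λₙ = 4.2n²π²/2.52².
First three modes:
  n=1: λ₁ = 4.2π²/2.52² ≈ 6.528
  n=2: λ₂ = 16.8π²/2.52² ≈ 26.11 (4× faster decay)
  n=3: λ₃ = 37.8π²/2.52² ≈ 58.748 (9× faster decay)
As t → ∞, higher modes decay exponentially faster. The n=1 mode dominates: v ~ c₁ sin(πx/2.52) e^{-λ₁t}.
Decay rate: λ₁ = 4.2π²/2.52² ≈ 6.528.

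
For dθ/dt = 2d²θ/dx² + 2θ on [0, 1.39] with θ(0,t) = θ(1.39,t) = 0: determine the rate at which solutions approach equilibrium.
Eigenvalues: λₙ = 2n²π²/1.39² - 2.
First three modes:
  n=1: λ₁ = 2π²/1.39² - 2 ≈ 8.216
  n=2: λ₂ = 8π²/1.39² - 2 ≈ 38.866
  n=3: λ₃ = 18π²/1.39² - 2 ≈ 89.948
Since 2π²/1.39² ≈ 10.216 > 2, all λₙ > 0.
The n=1 mode decays slowest → dominates as t → ∞.
Asymptotic: θ ~ c₁ sin(πx/1.39) e^{-λ₁t} with decay rate λ₁ ≈ 8.216.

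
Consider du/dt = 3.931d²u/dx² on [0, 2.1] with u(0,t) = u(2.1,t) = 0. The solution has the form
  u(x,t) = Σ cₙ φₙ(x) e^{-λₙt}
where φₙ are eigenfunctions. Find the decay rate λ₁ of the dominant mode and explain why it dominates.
Eigenvalues: λₙ = 3.931n²π²/2.1².
First three modes:
  n=1: λ₁ = 3.931π²/2.1² ≈ 8.798
  n=2: λ₂ = 15.724π²/2.1² ≈ 35.19 (4× faster decay)
  n=3: λ₃ = 35.379π²/2.1² ≈ 79.178 (9× faster decay)
As t → ∞, higher modes decay exponentially faster. The n=1 mode dominates: u ~ c₁ sin(πx/2.1) e^{-λ₁t}.
Decay rate: λ₁ = 3.931π²/2.1² ≈ 8.798.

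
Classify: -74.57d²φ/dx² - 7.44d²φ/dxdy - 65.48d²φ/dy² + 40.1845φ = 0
Elliptic (discriminant = -19476.0208).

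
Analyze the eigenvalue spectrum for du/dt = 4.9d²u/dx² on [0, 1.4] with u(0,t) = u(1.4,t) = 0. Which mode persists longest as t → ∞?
Eigenvalues: λₙ = 4.9n²π²/1.4².
First three modes:
  n=1: λ₁ = 4.9π²/1.4² ≈ 24.674
  n=2: λ₂ = 19.6π²/1.4² ≈ 98.696 (4× faster decay)
  n=3: λ₃ = 44.1π²/1.4² ≈ 222.066 (9× faster decay)
As t → ∞, higher modes decay exponentially faster. The n=1 mode dominates: u ~ c₁ sin(πx/1.4) e^{-λ₁t}.
Decay rate: λ₁ = 4.9π²/1.4² ≈ 24.674.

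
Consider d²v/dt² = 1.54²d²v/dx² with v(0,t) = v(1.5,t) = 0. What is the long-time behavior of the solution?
As t → ∞, v oscillates (no decay). Energy is conserved; the solution oscillates indefinitely as standing waves.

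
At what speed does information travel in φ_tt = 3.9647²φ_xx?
Speed = 3.9647. Information travels along characteristics x = x₀ ± 3.9647t.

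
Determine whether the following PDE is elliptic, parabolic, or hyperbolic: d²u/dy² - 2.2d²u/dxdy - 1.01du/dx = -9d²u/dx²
Rewriting in standard form: 9d²u/dx² - 2.2d²u/dxdy + d²u/dy² - 1.01du/dx = 0. Coefficients: A = 9, B = -2.2, C = 1. B² - 4AC = -31.16, which is negative, so the equation is elliptic.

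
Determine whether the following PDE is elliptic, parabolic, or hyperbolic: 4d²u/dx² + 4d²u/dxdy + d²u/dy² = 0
Coefficients: A = 4, B = 4, C = 1. B² - 4AC = 0, which is zero, so the equation is parabolic.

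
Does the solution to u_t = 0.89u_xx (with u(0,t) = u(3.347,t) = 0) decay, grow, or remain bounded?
u → 0. Heat diffuses out through both boundaries.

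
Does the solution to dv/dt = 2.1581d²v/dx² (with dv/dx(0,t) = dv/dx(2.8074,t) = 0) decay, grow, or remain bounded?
v → constant (steady state). Heat is conserved (no flux at boundaries); solution approaches the spatial average.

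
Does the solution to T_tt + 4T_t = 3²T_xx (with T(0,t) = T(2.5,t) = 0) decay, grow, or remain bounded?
T → 0. Damping (γ=4) dissipates energy; oscillations decay exponentially.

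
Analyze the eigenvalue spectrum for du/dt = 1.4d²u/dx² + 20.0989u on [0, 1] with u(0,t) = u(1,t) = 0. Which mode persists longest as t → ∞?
Eigenvalues: λₙ = 1.4n²π²/1² - 20.0989.
First three modes:
  n=1: λ₁ = 1.4π² - 20.0989 ≈ -6.281
  n=2: λ₂ = 5.6π² - 20.0989 ≈ 35.171
  n=3: λ₃ = 12.6π² - 20.0989 ≈ 104.258
Since 1.4π² ≈ 13.817 < 20.0989, λ₁ < 0.
The n=1 mode grows fastest (−λₙ is largest for n=1) → dominates.
Asymptotic: u ~ c₁ sin(πx/1) e^{6.281t} (exponential growth at rate −λ₁ ≈ 6.281).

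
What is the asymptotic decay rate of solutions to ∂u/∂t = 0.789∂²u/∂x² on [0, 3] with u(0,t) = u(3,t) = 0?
Eigenvalues: λₙ = 0.789n²π²/3².
First three modes:
  n=1: λ₁ = 0.789π²/3² ≈ 0.865
  n=2: λ₂ = 3.156π²/3² ≈ 3.461 (4× faster decay)
  n=3: λ₃ = 7.101π²/3² ≈ 7.787 (9× faster decay)
As t → ∞, higher modes decay exponentially faster. The n=1 mode dominates: u ~ c₁ sin(πx/3) e^{-λ₁t}.
Decay rate: λ₁ = 0.789π²/3² ≈ 0.865.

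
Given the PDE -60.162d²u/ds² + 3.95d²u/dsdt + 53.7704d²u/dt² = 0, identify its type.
The second-order coefficients are A = -60.162, B = 3.95, C = 53.7704. Since B² - 4AC = 12955.3417192 > 0, this is a hyperbolic PDE.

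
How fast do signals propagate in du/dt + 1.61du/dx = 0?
Speed = 1.61. Information travels along x - 1.61t = const (rightward).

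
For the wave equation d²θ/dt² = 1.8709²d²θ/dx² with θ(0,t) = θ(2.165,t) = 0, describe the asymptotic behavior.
θ oscillates (no decay). Energy is conserved; the solution oscillates indefinitely as standing waves.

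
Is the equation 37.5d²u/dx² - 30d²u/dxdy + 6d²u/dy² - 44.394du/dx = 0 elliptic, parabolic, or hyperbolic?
Computing B² - 4AC with A = 37.5, B = -30, C = 6: discriminant = 0 (zero). Answer: parabolic.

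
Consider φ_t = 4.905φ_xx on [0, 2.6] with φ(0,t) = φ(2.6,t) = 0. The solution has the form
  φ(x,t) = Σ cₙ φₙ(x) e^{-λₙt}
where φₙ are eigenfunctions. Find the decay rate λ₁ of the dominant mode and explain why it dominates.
Eigenvalues: λₙ = 4.905n²π²/2.6².
First three modes:
  n=1: λ₁ = 4.905π²/2.6² ≈ 7.161
  n=2: λ₂ = 19.62π²/2.6² ≈ 28.645 (4× faster decay)
  n=3: λ₃ = 44.145π²/2.6² ≈ 64.452 (9× faster decay)
As t → ∞, higher modes decay exponentially faster. The n=1 mode dominates: φ ~ c₁ sin(πx/2.6) e^{-λ₁t}.
Decay rate: λ₁ = 4.905π²/2.6² ≈ 7.161.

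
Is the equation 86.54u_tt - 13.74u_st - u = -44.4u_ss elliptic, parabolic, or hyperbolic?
Rewriting in standard form: 44.4u_ss - 13.74u_st + 86.54u_tt - u = 0. Computing B² - 4AC with A = 44.4, B = -13.74, C = 86.54: discriminant = -15180.7164 (negative). Answer: elliptic.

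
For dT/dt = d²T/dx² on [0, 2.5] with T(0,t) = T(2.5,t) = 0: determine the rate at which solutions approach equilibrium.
Eigenvalues: λₙ = n²π²/2.5².
First three modes:
  n=1: λ₁ = π²/2.5² ≈ 1.579
  n=2: λ₂ = 4π²/2.5² ≈ 6.317 (4× faster decay)
  n=3: λ₃ = 9π²/2.5² ≈ 14.212 (9× faster decay)
As t → ∞, higher modes decay exponentially faster. The n=1 mode dominates: T ~ c₁ sin(πx/2.5) e^{-λ₁t}.
Decay rate: λ₁ = π²/2.5² ≈ 1.579.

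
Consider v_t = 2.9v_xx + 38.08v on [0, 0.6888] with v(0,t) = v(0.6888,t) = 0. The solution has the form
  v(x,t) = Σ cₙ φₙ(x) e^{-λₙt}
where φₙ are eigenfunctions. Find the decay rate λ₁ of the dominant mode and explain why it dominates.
Eigenvalues: λₙ = 2.9n²π²/0.6888² - 38.08.
First three modes:
  n=1: λ₁ = 2.9π²/0.6888² - 38.08 ≈ 22.247
  n=2: λ₂ = 11.6π²/0.6888² - 38.08 ≈ 203.228
  n=3: λ₃ = 26.1π²/0.6888² - 38.08 ≈ 504.863
Since 2.9π²/0.6888² ≈ 60.327 > 38.08, all λₙ > 0.
The n=1 mode decays slowest → dominates as t → ∞.
Asymptotic: v ~ c₁ sin(πx/0.6888) e^{-λ₁t} with decay rate λ₁ ≈ 22.247.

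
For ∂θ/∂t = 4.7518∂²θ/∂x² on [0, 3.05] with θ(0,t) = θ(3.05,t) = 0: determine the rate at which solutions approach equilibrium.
Eigenvalues: λₙ = 4.7518n²π²/3.05².
First three modes:
  n=1: λ₁ = 4.7518π²/3.05² ≈ 5.041
  n=2: λ₂ = 19.0072π²/3.05² ≈ 20.166 (4× faster decay)
  n=3: λ₃ = 42.7662π²/3.05² ≈ 45.373 (9× faster decay)
As t → ∞, higher modes decay exponentially faster. The n=1 mode dominates: θ ~ c₁ sin(πx/3.05) e^{-λ₁t}.
Decay rate: λ₁ = 4.7518π²/3.05² ≈ 5.041.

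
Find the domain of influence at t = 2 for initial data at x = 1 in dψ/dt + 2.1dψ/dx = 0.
At x = 5.2. The characteristic carries data from (1, 0) to (5.2, 2).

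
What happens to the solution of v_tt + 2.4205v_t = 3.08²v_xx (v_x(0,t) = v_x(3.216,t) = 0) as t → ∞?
v → constant (steady state). Damping (γ=2.4205) dissipates the nonconstant modes; with Neumann BCs the spatial average obeys M''+γM'=0 and tends to a finite limit.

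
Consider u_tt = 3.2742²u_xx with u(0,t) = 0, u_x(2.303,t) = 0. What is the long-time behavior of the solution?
As t → ∞, u oscillates (no decay). Energy is conserved; the solution oscillates indefinitely as standing waves.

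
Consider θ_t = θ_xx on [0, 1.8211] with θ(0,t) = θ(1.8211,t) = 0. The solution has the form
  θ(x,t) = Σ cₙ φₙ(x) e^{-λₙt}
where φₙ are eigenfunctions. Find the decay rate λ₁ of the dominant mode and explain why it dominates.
Eigenvalues: λₙ = n²π²/1.8211².
First three modes:
  n=1: λ₁ = π²/1.8211² ≈ 2.976
  n=2: λ₂ = 4π²/1.8211² ≈ 11.904 (4× faster decay)
  n=3: λ₃ = 9π²/1.8211² ≈ 26.784 (9× faster decay)
As t → ∞, higher modes decay exponentially faster. The n=1 mode dominates: θ ~ c₁ sin(πx/1.8211) e^{-λ₁t}.
Decay rate: λ₁ = π²/1.8211² ≈ 2.976.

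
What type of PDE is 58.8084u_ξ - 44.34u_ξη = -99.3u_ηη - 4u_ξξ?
Rewriting in standard form: 4u_ξξ - 44.34u_ξη + 99.3u_ηη + 58.8084u_ξ = 0. With A = 4, B = -44.34, C = 99.3, the discriminant is 377.2356. This is a hyperbolic PDE.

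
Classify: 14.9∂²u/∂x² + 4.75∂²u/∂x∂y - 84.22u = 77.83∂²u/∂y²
Rewriting in standard form: 14.9∂²u/∂x² + 4.75∂²u/∂x∂y - 77.83∂²u/∂y² - 84.22u = 0. Hyperbolic (discriminant = 4661.2305).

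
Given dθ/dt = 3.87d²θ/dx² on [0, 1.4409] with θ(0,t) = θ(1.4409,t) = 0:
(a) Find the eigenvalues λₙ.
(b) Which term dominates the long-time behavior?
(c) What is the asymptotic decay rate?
Eigenvalues: λₙ = 3.87n²π²/1.4409².
First three modes:
  n=1: λ₁ = 3.87π²/1.4409² ≈ 18.397
  n=2: λ₂ = 15.48π²/1.4409² ≈ 73.587 (4× faster decay)
  n=3: λ₃ = 34.83π²/1.4409² ≈ 165.571 (9× faster decay)
As t → ∞, higher modes decay exponentially faster. The n=1 mode dominates: θ ~ c₁ sin(πx/1.4409) e^{-λ₁t}.
Decay rate: λ₁ = 3.87π²/1.4409² ≈ 18.397.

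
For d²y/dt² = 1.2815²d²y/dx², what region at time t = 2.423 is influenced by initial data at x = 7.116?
Domain of influence: [4.0109255, 10.2210745]. Data at x = 7.116 spreads outward at speed 1.2815.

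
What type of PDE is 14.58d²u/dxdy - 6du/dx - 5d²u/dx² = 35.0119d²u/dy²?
Rewriting in standard form: -5d²u/dx² + 14.58d²u/dxdy - 35.0119d²u/dy² - 6du/dx = 0. With A = -5, B = 14.58, C = -35.0119, the discriminant is -487.6616. This is an elliptic PDE.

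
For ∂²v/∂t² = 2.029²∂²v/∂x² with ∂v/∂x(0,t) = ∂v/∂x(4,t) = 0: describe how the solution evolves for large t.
v oscillates about a mean that drifts linearly in t (generically unbounded; no decay). There is no damping, so the nonconstant modes persist as standing waves (energy conserved, no decay). But with Neumann conditions at both ends the constant mode has eigenvalue 0: the spatial mean M(t) of v satisfies M'' = 0, so M(t) = M(0) + M'(0)·t. Unless the initial velocity has zero mean (∫v_t(x,0)dx = 0), the solution grows linearly in t (unbounded, though not exponentially); if it does have zero mean, the solution stays bounded and simply oscillates.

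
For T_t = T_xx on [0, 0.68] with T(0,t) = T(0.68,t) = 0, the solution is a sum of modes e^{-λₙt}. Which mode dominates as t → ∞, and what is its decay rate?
Eigenvalues: λₙ = n²π²/0.68².
First three modes:
  n=1: λ₁ = π²/0.68² ≈ 21.344
  n=2: λ₂ = 4π²/0.68² ≈ 85.377 (4× faster decay)
  n=3: λ₃ = 9π²/0.68² ≈ 192.099 (9× faster decay)
As t → ∞, higher modes decay exponentially faster. The n=1 mode dominates: T ~ c₁ sin(πx/0.68) e^{-λ₁t}.
Decay rate: λ₁ = π²/0.68² ≈ 21.344.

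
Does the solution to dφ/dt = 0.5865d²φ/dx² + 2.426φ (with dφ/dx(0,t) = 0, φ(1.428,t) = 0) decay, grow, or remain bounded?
φ grows unboundedly. Reaction dominates diffusion (r=2.426 > κπ²/(4L²)≈0.71); solution grows exponentially.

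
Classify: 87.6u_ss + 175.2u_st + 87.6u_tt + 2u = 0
Parabolic (discriminant = 0).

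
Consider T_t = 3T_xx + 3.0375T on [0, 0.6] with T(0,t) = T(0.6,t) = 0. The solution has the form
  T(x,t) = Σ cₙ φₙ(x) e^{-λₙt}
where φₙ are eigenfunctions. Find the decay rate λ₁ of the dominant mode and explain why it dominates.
Eigenvalues: λₙ = 3n²π²/0.6² - 3.0375.
First three modes:
  n=1: λ₁ = 3π²/0.6² - 3.0375 ≈ 79.209
  n=2: λ₂ = 12π²/0.6² - 3.0375 ≈ 325.949
  n=3: λ₃ = 27π²/0.6² - 3.0375 ≈ 737.183
Since 3π²/0.6² ≈ 82.247 > 3.0375, all λₙ > 0.
The n=1 mode decays slowest → dominates as t → ∞.
Asymptotic: T ~ c₁ sin(πx/0.6) e^{-λ₁t} with decay rate λ₁ ≈ 79.209.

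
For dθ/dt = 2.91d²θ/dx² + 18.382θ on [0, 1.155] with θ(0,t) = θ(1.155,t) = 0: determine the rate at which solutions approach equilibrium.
Eigenvalues: λₙ = 2.91n²π²/1.155² - 18.382.
First three modes:
  n=1: λ₁ = 2.91π²/1.155² - 18.382 ≈ 3.147
  n=2: λ₂ = 11.64π²/1.155² - 18.382 ≈ 67.735
  n=3: λ₃ = 26.19π²/1.155² - 18.382 ≈ 175.381
Since 2.91π²/1.155² ≈ 21.529 > 18.382, all λₙ > 0.
The n=1 mode decays slowest → dominates as t → ∞.
Asymptotic: θ ~ c₁ sin(πx/1.155) e^{-λ₁t} with decay rate λ₁ ≈ 3.147.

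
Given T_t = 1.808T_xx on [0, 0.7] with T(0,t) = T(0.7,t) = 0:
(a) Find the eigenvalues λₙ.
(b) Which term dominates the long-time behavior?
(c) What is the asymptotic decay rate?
Eigenvalues: λₙ = 1.808n²π²/0.7².
First three modes:
  n=1: λ₁ = 1.808π²/0.7² ≈ 36.417
  n=2: λ₂ = 7.232π²/0.7² ≈ 145.667 (4× faster decay)
  n=3: λ₃ = 16.272π²/0.7² ≈ 327.751 (9× faster decay)
As t → ∞, higher modes decay exponentially faster. The n=1 mode dominates: T ~ c₁ sin(πx/0.7) e^{-λ₁t}.
Decay rate: λ₁ = 1.808π²/0.7² ≈ 36.417.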